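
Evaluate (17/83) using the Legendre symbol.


p = 83 is prime, so compute (17/83) with the reciprocity algorithm (Jacobi-symbol steps: pull out 2s via (2/n), flip via reciprocity, reduce):
  reciprocity: (17/83) -> +(83/17)
  reduce: (15/17)
  reciprocity: (15/17) -> +(17/15)
  reduce: (2/15)
  pull out 2: (2/15) = +1  (since 15 mod 8 = 7)
  (1/15) = 1
Product of signs = 1
(17/83) = 1

1


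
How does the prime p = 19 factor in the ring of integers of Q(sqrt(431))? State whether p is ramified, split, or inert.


K = Q(sqrt(431)). Since d mod 4 = 3, disc(K) = 1724.
Check p | disc: 1724 mod 19 = 14.
p does not divide disc. Compute Legendre symbol (d/p):
13^((19-1)/2) mod 19 = -1
(d/p) = -1, so p is inert: (p) stays prime with e=1, f=2, g=1.
Therefore p is inert.

inert


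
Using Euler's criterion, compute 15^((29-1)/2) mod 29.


p = 29 is prime and the exponent is (p-1)/2 = 14, so by Euler's criterion 15^14 = (15/29) = +1 or -1 mod 29.
Compute by square-and-multiply:
  14 = 8 + 4 + 2 (binary 1110)
  Repeated squaring mod 29: 15^1 = 15, 15^2 = 22, 15^4 = 20, 15^8 = 23
  15^14 = 15^8 * 15^4 * 15^2 = 23 * 20 * 22 mod 29
    23 * 20 = 460 = 25 mod 29
    25 * 22 = 550 = 28 mod 29
  15^14 = 28 mod 29
Result 28 = p - 1 = -1 mod 29: 15 is a quadratic non-residue mod 29. As a residue in [0, p-1] the value is 28.
15^14 mod 29 = 28

28


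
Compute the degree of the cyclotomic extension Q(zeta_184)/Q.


The degree equals Euler's totient phi(184).
184 = 2^3 * 23
phi(184) = 88

88


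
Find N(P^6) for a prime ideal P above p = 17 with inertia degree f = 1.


N(P^a) = p^(a*f)
= 17^(6*1)
= 17^6
= 24137569

24137569


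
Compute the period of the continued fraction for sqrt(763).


Run the CF algorithm for sqrt(763).
a_0 = floor(sqrt(763)) = 27; set m_0=0, q_0=1.
Recurrence: m' = q*a - m,  q' = (d - m'^2)/q,  a' = floor((a_0 + m')/q').
  step 1: m=27, q=34, a=1
  step 2: m=7, q=21, a=1
  step 3: m=14, q=27, a=1
  step 4: m=13, q=22, a=1
  step 5: m=9, q=31, a=1
  step 6: m=22, q=9, a=5
  step 7: m=23, q=26, a=1
  step 8: m=3, q=29, a=1
  step 9: m=26, q=3, a=17
  step 10: m=25, q=46, a=1
  step 11: m=21, q=7, a=6
  step 12: m=21, q=46, a=1
  step 13: m=25, q=3, a=17
  step 14: m=26, q=29, a=1
  step 15: m=3, q=26, a=1
  step 16: m=23, q=9, a=5
  step 17: m=22, q=31, a=1
  step 18: m=9, q=22, a=1
  step 19: m=13, q=27, a=1
  step 20: m=14, q=21, a=1
  step 21: m=7, q=34, a=1
  step 22: m=27, q=1, a=54
a_22 = 2*a_0 = 54, so the period closes here.
sqrt(763) = [27; 1, 1, 1, 1, 1, 5, 1, 1, 17, 1, 6, 1, 17, 1, 1, 5, 1, 1, 1, 1, 1, 54]
Period length = 22

22


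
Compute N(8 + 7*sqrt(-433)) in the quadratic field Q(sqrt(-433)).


N(a + b*sqrt(d)) = a^2 - d*b^2
= (8)^2 - (-433)*(7)^2
= 64 + 21217
= 21281

21281


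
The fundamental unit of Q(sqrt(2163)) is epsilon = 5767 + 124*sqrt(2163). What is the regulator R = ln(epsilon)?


epsilon = 5767 + 124*sqrt(2163)
= 11533.9999
R = ln(11533.9999)
= 9.3531

9.3531


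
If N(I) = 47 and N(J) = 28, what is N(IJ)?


N(IJ) = N(I) * N(J)
= 47 * 28
= 1316

1316


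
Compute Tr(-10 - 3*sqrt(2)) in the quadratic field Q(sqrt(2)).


Tr(a + b*sqrt(d)) = (a + b*sqrt(d)) + (a - b*sqrt(d)) = 2a
= 2 * (-10)
= -20

-20


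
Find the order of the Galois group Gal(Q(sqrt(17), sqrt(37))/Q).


The 2 square roots of distinct primes are multiplicatively independent over Q,
so [K:Q] = 2^2 and Gal(K/Q) is isomorphic to (Z/2Z)^2.
|Gal| = 2^2 = 4

4


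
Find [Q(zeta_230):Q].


The degree equals Euler's totient phi(230).
230 = 2 * 5 * 23
phi(230) = 88

88


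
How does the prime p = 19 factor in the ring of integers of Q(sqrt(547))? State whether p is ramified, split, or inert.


K = Q(sqrt(547)). Since d mod 4 = 3, disc(K) = 2188.
Check p | disc: 2188 mod 19 = 3.
p does not divide disc. Compute Legendre symbol (d/p):
15^((19-1)/2) mod 19 = -1
(d/p) = -1, so p is inert: (p) stays prime with e=1, f=2, g=1.
Therefore p is inert.

inert


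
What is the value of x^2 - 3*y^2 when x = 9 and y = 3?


x^2 - d*y^2
= 9^2 - 3*3^2
= 81 - 27
= 54

54


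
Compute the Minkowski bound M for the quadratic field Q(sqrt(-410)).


d = -410, d mod 4 = 2, so disc(K) = 4d = -1640; |disc(K)| = 1640
Imaginary quadratic field, so n = 2, s = r2 = 1, r1 = 0
M = (n!/n^n) * (4/pi)^s * sqrt(|disc(K)|) = (2!/2^2) * (4/pi)^1 * sqrt(1640)
= 0.5 * 1.273240 * 40.496913
= 25.7811

25.7811


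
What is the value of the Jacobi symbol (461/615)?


Compute (461/615) via quadratic reciprocity:
  reciprocity: (461/615) -> +(615/461)
  reduce: (154/461)
  pull out 2: (2/461) = -1  (since 461 mod 8 = 5)
  reciprocity: (77/461) -> +(461/77)
  reduce: (76/77)
  pull out 2: (2/77) = -1  (since 77 mod 8 = 5)
  pull out 2: (2/77) = -1  (since 77 mod 8 = 5)
  reciprocity: (19/77) -> +(77/19)
  reduce: (1/19)
  (1/19) = 1
Product of signs = -1

-1


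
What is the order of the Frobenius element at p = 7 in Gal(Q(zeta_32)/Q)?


The Frobenius at p in Gal(Q(zeta_n)/Q) = (Z/nZ)* is the class of p, so its order is ord_32(7), the smallest k >= 1 with 7^k = 1 mod 32.
n = 32 = 2^5, phi(32) = 16; the order divides phi(n).
Divisors of 16: 1, 2, 4, 8, 16
Repeated squaring mod 32: 7^1 = 7, 7^2 = 17, 7^4 = 1, 7^8 = 1, 7^16 = 1
Test divisors in increasing order:
  k=1: 7^1 = 7 mod 32
  k=2: 7^2 = 17 mod 32
  k=4: 7^4 = 1 mod 32  <- first divisor giving 1
Order = 4

4


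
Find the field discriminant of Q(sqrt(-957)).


For K = Q(sqrt(d)) with d squarefree: disc(K) = d if d = 1 mod 4, and disc(K) = 4d if d = 2 or 3 mod 4.
Here d = -957, and d mod 4 = 3.
d = 3 mod 4, not 1 (O_K = Z[sqrt(d)]), so disc(K) = 4d = 4 * (-957) = -3828

-3828


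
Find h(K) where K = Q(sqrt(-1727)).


K = Q(sqrt(-1727)). d mod 4 = 1, so D = disc(K) = d = -1727
h(K) equals the number of primitive reduced positive-definite forms (a, b, c) = a*x^2 + b*x*y + c*y^2 with b^2 - 4ac = D,
where reduced means |b| <= a <= c, with b >= 0 whenever |b| = a or a = c, and primitive means gcd(a, b, c) = 1.
Reduced forces 3a^2 <= |D| = 1727, so 1 <= a <= 23; b must have the parity of D, and c = (b^2 - D)/(4a) must be an integer >= a.
Enumerate a = 1..23, b in [-a, a]:
  a=1: (1, 1, 432)  [1]
  a=2: (2, -1, 216), (2, 1, 216)  [2]
  a=3: (3, -1, 144), (3, 1, 144)  [2]
  a=4: (4, -1, 108), (4, 1, 108)  [2]
  a=5: none
  a=6: (6, -5, 73), (6, -1, 72), (6, 1, 72), (6, 5, 73)  [4]
  a=7: (7, -3, 62), (7, 3, 62)  [2]
  a=8: (8, -1, 54), (8, 1, 54)  [2]
  a=9: (9, -1, 48), (9, 1, 48)  [2]
  a=10: none
  a=11: (11, 11, 42)  [1]
  a=12: (12, -7, 37), (12, -1, 36), (12, 1, 36), (12, 7, 37)  [4]
  a=13: none
  a=14: (14, -11, 33), (14, -3, 31), (14, 3, 31), (14, 11, 33)  [4]
  a=15: none
  a=16: (16, -1, 27), (16, 1, 27)  [2]
  a=17: none
  a=18: (18, -17, 28), (18, -1, 24), (18, 1, 24), (18, 17, 28)  [4]
  a=19..20: none
  a=21: (21, -17, 24), (21, -11, 22), (21, 11, 22), (21, 17, 24)  [4]
  a=22..23: none
Total reduced forms: 1 + 2 + 2 + 2 + 4 + 2 + 2 + 2 + 1 + 4 + 4 + 2 + 4 + 4 = 36
h = 36

36


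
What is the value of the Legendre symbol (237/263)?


p = 263 is prime, so compute (237/263) with the reciprocity algorithm (Jacobi-symbol steps: pull out 2s via (2/n), flip via reciprocity, reduce):
  reciprocity: (237/263) -> +(263/237)
  reduce: (26/237)
  pull out 2: (2/237) = -1  (since 237 mod 8 = 5)
  reciprocity: (13/237) -> +(237/13)
  reduce: (3/13)
  reciprocity: (3/13) -> +(13/3)
  reduce: (1/3)
  (1/3) = 1
Product of signs = -1
(237/263) = -1

-1


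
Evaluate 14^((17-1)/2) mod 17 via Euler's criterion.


p = 17 is prime and the exponent is (p-1)/2 = 8, so by Euler's criterion 14^8 = (14/17) = +1 or -1 mod 17.
Compute by square-and-multiply:
  8 = 8 (binary 1000)
  Repeated squaring mod 17: 14^1 = 14, 14^2 = 9, 14^4 = 13, 14^8 = 16
  14^8 = 16 mod 17
Result 16 = p - 1 = -1 mod 17: 14 is a quadratic non-residue mod 17. As a residue in [0, p-1] the value is 16.
14^8 mod 17 = 16

16


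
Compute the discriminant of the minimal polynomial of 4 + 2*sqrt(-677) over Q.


The element 4 + 2*sqrt(-677) has minimal polynomial:
x^2 - 8*x + 2724
Discriminant = (-8)^2 - 4*(2724)
= 64 - 10896
= -10832

-10832


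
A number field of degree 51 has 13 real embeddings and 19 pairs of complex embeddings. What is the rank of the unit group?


By Dirichlet's unit theorem:
rank = r1 + r2 - 1
= 13 + 19 - 1
= 31

31


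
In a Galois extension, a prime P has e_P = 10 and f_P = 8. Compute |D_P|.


|D_P| = e * f
= 10 * 8
= 80

80


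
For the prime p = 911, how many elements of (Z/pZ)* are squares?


For prime p, the number of non-zero quadratic residues is (p-1)/2.
= (911-1)/2
= 455

455


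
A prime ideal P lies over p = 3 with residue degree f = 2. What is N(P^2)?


N(P^a) = p^(a*f)
= 3^(2*2)
= 3^4
= 81

81


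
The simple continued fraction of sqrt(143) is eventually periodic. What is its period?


Run the CF algorithm for sqrt(143).
a_0 = floor(sqrt(143)) = 11; set m_0=0, q_0=1.
Recurrence: m' = q*a - m,  q' = (d - m'^2)/q,  a' = floor((a_0 + m')/q').
  step 1: m=11, q=22, a=1
  step 2: m=11, q=1, a=22
a_2 = 2*a_0 = 22, so the period closes here.
sqrt(143) = [11; 1, 22]
Period length = 2

2


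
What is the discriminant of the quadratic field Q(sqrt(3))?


For K = Q(sqrt(d)) with d squarefree: disc(K) = d if d = 1 mod 4, and disc(K) = 4d if d = 2 or 3 mod 4.
Here d = 3, and d mod 4 = 3.
d = 3 mod 4, not 1 (O_K = Z[sqrt(d)]), so disc(K) = 4d = 4 * (3) = 12

12


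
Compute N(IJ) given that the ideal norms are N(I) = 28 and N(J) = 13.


N(IJ) = N(I) * N(J)
= 28 * 13
= 364

364


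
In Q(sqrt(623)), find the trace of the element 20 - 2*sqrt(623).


Tr(a + b*sqrt(d)) = (a + b*sqrt(d)) + (a - b*sqrt(d)) = 2a
= 2 * (20)
= 40

40


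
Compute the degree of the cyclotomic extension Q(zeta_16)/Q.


The degree equals Euler's totient phi(16).
16 = 2^4
phi(16) = 8

8


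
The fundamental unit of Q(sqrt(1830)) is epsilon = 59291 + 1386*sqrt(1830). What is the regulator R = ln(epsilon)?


epsilon = 59291 + 1386*sqrt(1830)
= 118582.0000
R = ln(118582.0000)
= 11.6834

11.6834


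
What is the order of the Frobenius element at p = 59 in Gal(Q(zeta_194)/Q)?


The Frobenius at p in Gal(Q(zeta_n)/Q) = (Z/nZ)* is the class of p, so its order is ord_194(59), the smallest k >= 1 with 59^k = 1 mod 194.
n = 194 = 2 * 97, phi(194) = 96; the order divides phi(n).
Divisors of 96: 1, 2, 3, 4, 6, 8, 12, 16, 24, 32, 48, 96
Repeated squaring mod 194: 59^1 = 59, 59^2 = 183, 59^4 = 121, 59^8 = 91, 59^16 = 133, 59^32 = 35, 59^64 = 61
Test divisors in increasing order:
  k=1: 59^1 = 59 mod 194
  k=2: 59^2 = 183 mod 194
  k=3: 59^3 = 183 * 59 = 127 mod 194
  k=4: 59^4 = 121 mod 194
  k=6: 59^6 = 121 * 183 = 27 mod 194
  k=8: 59^8 = 91 mod 194
  k=12: 59^12 = 91 * 121 = 147 mod 194
  k=16: 59^16 = 133 mod 194
  k=24: 59^24 = 133 * 91 = 75 mod 194
  k=32: 59^32 = 35 mod 194
  k=48: 59^48 = 35 * 133 = 193 mod 194
  k=96: 59^96 = 61 * 35 = 1 mod 194  <- first divisor giving 1
Order = 96

96


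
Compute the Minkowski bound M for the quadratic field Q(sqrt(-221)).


d = -221, d mod 4 = 3, so disc(K) = 4d = -884; |disc(K)| = 884
Imaginary quadratic field, so n = 2, s = r2 = 1, r1 = 0
M = (n!/n^n) * (4/pi)^s * sqrt(|disc(K)|) = (2!/2^2) * (4/pi)^1 * sqrt(884)
= 0.5 * 1.273240 * 29.732137
= 18.9281

18.9281


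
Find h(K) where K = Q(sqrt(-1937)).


K = Q(sqrt(-1937)). d mod 4 = 3, so D = disc(K) = 4d = -7748
h(K) equals the number of primitive reduced positive-definite forms (a, b, c) = a*x^2 + b*x*y + c*y^2 with b^2 - 4ac = D,
where reduced means |b| <= a <= c, with b >= 0 whenever |b| = a or a = c, and primitive means gcd(a, b, c) = 1.
Reduced forces 3a^2 <= |D| = 7748, so 1 <= a <= 50; b must have the parity of D, and c = (b^2 - D)/(4a) must be an integer >= a.
Enumerate a = 1..50, b in [-a, a]:
  a=1: (1, 0, 1937)  [1]
  a=2: (2, 2, 969)  [1]
  a=3: (3, -2, 646), (3, 2, 646)  [2]
  a=4..5: none
  a=6: (6, -2, 323), (6, 2, 323)  [2]
  a=7: (7, -6, 278), (7, 6, 278)  [2]
  a=8: none
  a=9: (9, -8, 217), (9, 8, 217)  [2]
  a=10..12: none
  a=13: (13, 0, 149)  [1]
  a=14: (14, -6, 139), (14, 6, 139)  [2]
  a=15..16: none
  a=17: (17, -2, 114), (17, 2, 114)  [2]
  a=18: (18, -10, 109), (18, 10, 109)  [2]
  a=19: (19, -2, 102), (19, 2, 102)  [2]
  a=20: none
  a=21: (21, -20, 97), (21, -8, 93), (21, 8, 93), (21, 20, 97)  [4]
  a=22: none
  a=23: (23, -16, 87), (23, 16, 87)  [2]
  a=24..25: none
  a=26: (26, 26, 81)  [1]
  a=27: (27, -26, 78), (27, 26, 78)  [2]
  a=28: none
  a=29: (29, -16, 69), (29, 16, 69)  [2]
  a=30: none
  a=31: (31, -8, 63), (31, 8, 63)  [2]
  a=32..33: none
  a=34: (34, -2, 57), (34, 2, 57)  [2]
  a=35..37: none
  a=38: (38, -2, 51), (38, 2, 51)  [2]
  a=39: (39, -26, 54), (39, 26, 54)  [2]
  a=40: none
  a=41: (41, -40, 57), (41, 40, 57)  [2]
  a=42: (42, -34, 53), (42, -22, 49), (42, 22, 49), (42, 34, 53)  [4]
  a=43: (43, -32, 51), (43, 32, 51)  [2]
  a=44..45: none
  a=46: (46, -30, 47), (46, 30, 47)  [2]
  a=47..50: none
Total reduced forms: 1 + 1 + 2 + 2 + 2 + 2 + 1 + 2 + 2 + 2 + 2 + 4 + 2 + 1 + 2 + 2 + 2 + 2 + 2 + 2 + 2 + 4 + 2 + 2 = 48
h = 48

48


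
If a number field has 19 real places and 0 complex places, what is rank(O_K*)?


By Dirichlet's unit theorem:
rank = r1 + r2 - 1
= 19 + 0 - 1
= 18

18


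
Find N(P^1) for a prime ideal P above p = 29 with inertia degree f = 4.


N(P^a) = p^(a*f)
= 29^(1*4)
= 29^4
= 707281

707281


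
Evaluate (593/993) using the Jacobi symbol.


Compute (593/993) via quadratic reciprocity:
  reciprocity: (593/993) -> +(993/593)
  reduce: (400/593)
  pull out 2: (2/593) = +1  (since 593 mod 8 = 1)
  pull out 2: (2/593) = +1  (since 593 mod 8 = 1)
  pull out 2: (2/593) = +1  (since 593 mod 8 = 1)
  pull out 2: (2/593) = +1  (since 593 mod 8 = 1)
  reciprocity: (25/593) -> +(593/25)
  reduce: (18/25)
  pull out 2: (2/25) = +1  (since 25 mod 8 = 1)
  reciprocity: (9/25) -> +(25/9)
  reduce: (7/9)
  reciprocity: (7/9) -> +(9/7)
  reduce: (2/7)
  pull out 2: (2/7) = +1  (since 7 mod 8 = 7)
  (1/7) = 1
Product of signs = 1

1


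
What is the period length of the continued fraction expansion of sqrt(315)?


Run the CF algorithm for sqrt(315).
a_0 = floor(sqrt(315)) = 17; set m_0=0, q_0=1.
Recurrence: m' = q*a - m,  q' = (d - m'^2)/q,  a' = floor((a_0 + m')/q').
  step 1: m=17, q=26, a=1
  step 2: m=9, q=9, a=2
  step 3: m=9, q=26, a=1
  step 4: m=17, q=1, a=34
a_4 = 2*a_0 = 34, so the period closes here.
sqrt(315) = [17; 1, 2, 1, 34]
Period length = 4

4


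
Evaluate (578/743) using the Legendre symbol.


p = 743 is prime, so compute (578/743) with the reciprocity algorithm (Jacobi-symbol steps: pull out 2s via (2/n), flip via reciprocity, reduce):
  pull out 2: (2/743) = +1  (since 743 mod 8 = 7)
  reciprocity: (289/743) -> +(743/289)
  reduce: (165/289)
  reciprocity: (165/289) -> +(289/165)
  reduce: (124/165)
  pull out 2: (2/165) = -1  (since 165 mod 8 = 5)
  pull out 2: (2/165) = -1  (since 165 mod 8 = 5)
  reciprocity: (31/165) -> +(165/31)
  reduce: (10/31)
  pull out 2: (2/31) = +1  (since 31 mod 8 = 7)
  reciprocity: (5/31) -> +(31/5)
  reduce: (1/5)
  (1/5) = 1
Product of signs = 1
(578/743) = 1

1


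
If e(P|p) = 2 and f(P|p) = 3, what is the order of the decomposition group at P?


|D_P| = e * f
= 2 * 3
= 6

6


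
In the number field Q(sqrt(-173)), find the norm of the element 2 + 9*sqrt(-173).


N(a + b*sqrt(d)) = a^2 - d*b^2
= (2)^2 - (-173)*(9)^2
= 4 + 14013
= 14017

14017


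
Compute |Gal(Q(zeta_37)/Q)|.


|Gal(Q(zeta_37)/Q)| = phi(37)
= 36

36


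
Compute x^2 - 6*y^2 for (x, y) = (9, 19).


x^2 - d*y^2
= 9^2 - 6*19^2
= 81 - 2166
= -2085

-2085


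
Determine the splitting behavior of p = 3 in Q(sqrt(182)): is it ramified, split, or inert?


K = Q(sqrt(182)). Since d mod 4 = 2, disc(K) = 728.
Check p | disc: 728 mod 3 = 2.
p does not divide disc. Compute Legendre symbol (d/p):
2^((3-1)/2) mod 3 = -1
(d/p) = -1, so p is inert: (p) stays prime with e=1, f=2, g=1.
Therefore p is inert.

inert


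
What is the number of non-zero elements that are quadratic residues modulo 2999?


For prime p, the number of non-zero quadratic residues is (p-1)/2.
= (2999-1)/2
= 1499

1499


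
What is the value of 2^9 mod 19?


p = 19 is prime and the exponent is (p-1)/2 = 9, so by Euler's criterion 2^9 = (2/19) = +1 or -1 mod 19.
Compute by square-and-multiply:
  9 = 8 + 1 (binary 1001)
  Repeated squaring mod 19: 2^1 = 2, 2^2 = 4, 2^4 = 16, 2^8 = 9
  2^9 = 2^8 * 2^1 = 9 * 2 mod 19
    9 * 2 = 18 = 18 mod 19
  2^9 = 18 mod 19
Result 18 = p - 1 = -1 mod 19: 2 is a quadratic non-residue mod 19. As a residue in [0, p-1] the value is 18.
2^9 mod 19 = 18

18


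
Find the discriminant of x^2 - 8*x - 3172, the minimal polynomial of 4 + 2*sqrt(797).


The element 4 + 2*sqrt(797) has minimal polynomial:
x^2 - 8*x - 3172
Discriminant = (-8)^2 - 4*(-3172)
= 64 + 12688
= 12752

12752


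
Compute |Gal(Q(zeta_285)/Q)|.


|Gal(Q(zeta_285)/Q)| = phi(285)
= 144

144


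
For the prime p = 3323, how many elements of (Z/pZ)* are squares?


For prime p, the number of non-zero quadratic residues is (p-1)/2.
= (3323-1)/2
= 1661

1661


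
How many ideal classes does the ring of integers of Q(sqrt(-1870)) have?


K = Q(sqrt(-1870)). d mod 4 = 2, so D = disc(K) = 4d = -7480
h(K) equals the number of primitive reduced positive-definite forms (a, b, c) = a*x^2 + b*x*y + c*y^2 with b^2 - 4ac = D,
where reduced means |b| <= a <= c, with b >= 0 whenever |b| = a or a = c, and primitive means gcd(a, b, c) = 1.
Reduced forces 3a^2 <= |D| = 7480, so 1 <= a <= 49; b must have the parity of D, and c = (b^2 - D)/(4a) must be an integer >= a.
Enumerate a = 1..49, b in [-a, a]:
  a=1: (1, 0, 1870)  [1]
  a=2: (2, 0, 935)  [1]
  a=3..4: none
  a=5: (5, 0, 374)  [1]
  a=6..9: none
  a=10: (10, 0, 187)  [1]
  a=11: (11, 0, 170)  [1]
  a=12..16: none
  a=17: (17, 0, 110)  [1]
  a=18: none
  a=19: (19, -14, 101), (19, 14, 101)  [2]
  a=20..21: none
  a=22: (22, 0, 85)  [1]
  a=23: (23, -8, 82), (23, 8, 82)  [2]
  a=24..33: none
  a=34: (34, 0, 55)  [1]
  a=35..37: none
  a=38: (38, -24, 53), (38, 24, 53)  [2]
  a=39..40: none
  a=41: (41, -8, 46), (41, 8, 46)  [2]
  a=42..49: none
Total reduced forms: 1 + 1 + 1 + 1 + 1 + 1 + 2 + 1 + 2 + 1 + 2 + 2 = 16
h = 16

16


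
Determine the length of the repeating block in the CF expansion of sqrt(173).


Run the CF algorithm for sqrt(173).
a_0 = floor(sqrt(173)) = 13; set m_0=0, q_0=1.
Recurrence: m' = q*a - m,  q' = (d - m'^2)/q,  a' = floor((a_0 + m')/q').
  step 1: m=13, q=4, a=6
  step 2: m=11, q=13, a=1
  step 3: m=2, q=13, a=1
  step 4: m=11, q=4, a=6
  step 5: m=13, q=1, a=26
a_5 = 2*a_0 = 26, so the period closes here.
sqrt(173) = [13; 6, 1, 1, 6, 26]
Period length = 5

5


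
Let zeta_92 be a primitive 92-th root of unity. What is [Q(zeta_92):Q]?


The degree equals Euler's totient phi(92).
92 = 2^2 * 23
phi(92) = 44

44


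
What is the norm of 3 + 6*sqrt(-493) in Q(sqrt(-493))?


N(a + b*sqrt(d)) = a^2 - d*b^2
= (3)^2 - (-493)*(6)^2
= 9 + 17748
= 17757

17757


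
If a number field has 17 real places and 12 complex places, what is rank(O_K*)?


By Dirichlet's unit theorem:
rank = r1 + r2 - 1
= 17 + 12 - 1
= 28

28


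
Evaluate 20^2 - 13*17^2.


x^2 - d*y^2
= 20^2 - 13*17^2
= 400 - 3757
= -3357

-3357


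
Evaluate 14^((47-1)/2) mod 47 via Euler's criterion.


p = 47 is prime and the exponent is (p-1)/2 = 23, so by Euler's criterion 14^23 = (14/47) = +1 or -1 mod 47.
Compute by square-and-multiply:
  23 = 16 + 4 + 2 + 1 (binary 10111)
  Repeated squaring mod 47: 14^1 = 14, 14^2 = 8, 14^4 = 17, 14^8 = 7, 14^16 = 2
  14^23 = 14^16 * 14^4 * 14^2 * 14^1 = 2 * 17 * 8 * 14 mod 47
    2 * 17 = 34 = 34 mod 47
    34 * 8 = 272 = 37 mod 47
    37 * 14 = 518 = 1 mod 47
  14^23 = 1 mod 47
Result 1: 14 is a quadratic residue mod 47.
14^23 mod 47 = 1

1


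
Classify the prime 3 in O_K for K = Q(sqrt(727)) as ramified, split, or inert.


K = Q(sqrt(727)). Since d mod 4 = 3, disc(K) = 2908.
Check p | disc: 2908 mod 3 = 1.
p does not divide disc. Compute Legendre symbol (d/p):
1^((3-1)/2) mod 3 = 1
(d/p) = 1, so p splits: (p) = P*P' with e=1, f=1, g=2.
Therefore p is split.

split


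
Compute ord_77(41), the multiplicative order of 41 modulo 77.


We want ord_77(41), the smallest k >= 1 with 41^k = 1 mod 77.
n = 77 = 7 * 11, phi(77) = 60; the order divides phi(n).
Divisors of 60: 1, 2, 3, 4, 5, 6, 10, 12, 15, 20, 30, 60
Repeated squaring mod 77: 41^1 = 41, 41^2 = 64, 41^4 = 15, 41^8 = 71, 41^16 = 36, 41^32 = 64
Test divisors in increasing order:
  k=1: 41^1 = 41 mod 77
  k=2: 41^2 = 64 mod 77
  k=3: 41^3 = 64 * 41 = 6 mod 77
  k=4: 41^4 = 15 mod 77
  k=5: 41^5 = 15 * 41 = 76 mod 77
  k=6: 41^6 = 15 * 64 = 36 mod 77
  k=10: 41^10 = 71 * 64 = 1 mod 77  <- first divisor giving 1
Order = 10

10


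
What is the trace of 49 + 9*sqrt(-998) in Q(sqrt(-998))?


Tr(a + b*sqrt(d)) = (a + b*sqrt(d)) + (a - b*sqrt(d)) = 2a
= 2 * (49)
= 98

98


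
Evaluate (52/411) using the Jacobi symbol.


Compute (52/411) via quadratic reciprocity:
  pull out 2: (2/411) = -1  (since 411 mod 8 = 3)
  pull out 2: (2/411) = -1  (since 411 mod 8 = 3)
  reciprocity: (13/411) -> +(411/13)
  reduce: (8/13)
  pull out 2: (2/13) = -1  (since 13 mod 8 = 5)
  pull out 2: (2/13) = -1  (since 13 mod 8 = 5)
  pull out 2: (2/13) = -1  (since 13 mod 8 = 5)
  (1/13) = 1
Product of signs = -1

-1


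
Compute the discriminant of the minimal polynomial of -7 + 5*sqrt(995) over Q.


The element -7 + 5*sqrt(995) has minimal polynomial:
x^2 + 14*x - 24826
Discriminant = (14)^2 - 4*(-24826)
= 196 + 99304
= 99500

99500


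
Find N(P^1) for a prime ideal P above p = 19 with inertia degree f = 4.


N(P^a) = p^(a*f)
= 19^(1*4)
= 19^4
= 130321

130321


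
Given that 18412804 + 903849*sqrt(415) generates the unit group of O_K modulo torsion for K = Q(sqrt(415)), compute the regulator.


epsilon = 18412804 + 903849*sqrt(415)
= 3.6826e+07
R = ln(3.6826e+07)
= 17.4217

17.4217


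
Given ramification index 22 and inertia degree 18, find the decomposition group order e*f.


|D_P| = e * f
= 22 * 18
= 396

396


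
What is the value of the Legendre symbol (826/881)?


p = 881 is prime, so compute (826/881) with the reciprocity algorithm (Jacobi-symbol steps: pull out 2s via (2/n), flip via reciprocity, reduce):
  pull out 2: (2/881) = +1  (since 881 mod 8 = 1)
  reciprocity: (413/881) -> +(881/413)
  reduce: (55/413)
  reciprocity: (55/413) -> +(413/55)
  reduce: (28/55)
  pull out 2: (2/55) = +1  (since 55 mod 8 = 7)
  pull out 2: (2/55) = +1  (since 55 mod 8 = 7)
  reciprocity: (7/55) -> -(55/7)
  reduce: (6/7)
  pull out 2: (2/7) = +1  (since 7 mod 8 = 7)
  reciprocity: (3/7) -> -(7/3)
  reduce: (1/3)
  (1/3) = 1
Product of signs = 1
(826/881) = 1

1


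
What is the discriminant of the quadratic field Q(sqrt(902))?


For K = Q(sqrt(d)) with d squarefree: disc(K) = d if d = 1 mod 4, and disc(K) = 4d if d = 2 or 3 mod 4.
Here d = 902, and d mod 4 = 2.
d = 2 mod 4, not 1 (O_K = Z[sqrt(d)]), so disc(K) = 4d = 4 * (902) = 3608

3608


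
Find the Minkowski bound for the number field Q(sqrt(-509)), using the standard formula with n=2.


d = -509, d mod 4 = 3, so disc(K) = 4d = -2036; |disc(K)| = 2036
Imaginary quadratic field, so n = 2, s = r2 = 1, r1 = 0
M = (n!/n^n) * (4/pi)^s * sqrt(|disc(K)|) = (2!/2^2) * (4/pi)^1 * sqrt(2036)
= 0.5 * 1.273240 * 45.122057
= 28.7256

28.7256


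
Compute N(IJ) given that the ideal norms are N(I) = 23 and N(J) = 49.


N(IJ) = N(I) * N(J)
= 23 * 49
= 1127

1127


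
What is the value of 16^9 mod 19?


p = 19 is prime and the exponent is (p-1)/2 = 9, so by Euler's criterion 16^9 = (16/19) = +1 or -1 mod 19.
Compute by square-and-multiply:
  9 = 8 + 1 (binary 1001)
  Repeated squaring mod 19: 16^1 = 16, 16^2 = 9, 16^4 = 5, 16^8 = 6
  16^9 = 16^8 * 16^1 = 6 * 16 mod 19
    6 * 16 = 96 = 1 mod 19
  16^9 = 1 mod 19
Result 1: 16 is a quadratic residue mod 19.
16^9 mod 19 = 1

1


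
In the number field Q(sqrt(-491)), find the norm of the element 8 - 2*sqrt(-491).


N(a + b*sqrt(d)) = a^2 - d*b^2
= (8)^2 - (-491)*(-2)^2
= 64 + 1964
= 2028

2028


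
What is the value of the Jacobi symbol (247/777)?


Compute (247/777) via quadratic reciprocity:
  reciprocity: (247/777) -> +(777/247)
  reduce: (36/247)
  pull out 2: (2/247) = +1  (since 247 mod 8 = 7)
  pull out 2: (2/247) = +1  (since 247 mod 8 = 7)
  reciprocity: (9/247) -> +(247/9)
  reduce: (4/9)
  pull out 2: (2/9) = +1  (since 9 mod 8 = 1)
  pull out 2: (2/9) = +1  (since 9 mod 8 = 1)
  (1/9) = 1
Product of signs = 1

1


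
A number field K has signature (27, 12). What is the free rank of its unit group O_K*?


By Dirichlet's unit theorem:
rank = r1 + r2 - 1
= 27 + 12 - 1
= 38

38


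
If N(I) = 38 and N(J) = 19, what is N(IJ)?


N(IJ) = N(I) * N(J)
= 38 * 19
= 722

722


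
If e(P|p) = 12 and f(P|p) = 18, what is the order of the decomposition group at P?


|D_P| = e * f
= 12 * 18
= 216

216


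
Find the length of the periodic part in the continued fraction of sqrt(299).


Run the CF algorithm for sqrt(299).
a_0 = floor(sqrt(299)) = 17; set m_0=0, q_0=1.
Recurrence: m' = q*a - m,  q' = (d - m'^2)/q,  a' = floor((a_0 + m')/q').
  step 1: m=17, q=10, a=3
  step 2: m=13, q=13, a=2
  step 3: m=13, q=10, a=3
  step 4: m=17, q=1, a=34
a_4 = 2*a_0 = 34, so the period closes here.
sqrt(299) = [17; 3, 2, 3, 34]
Period length = 4

4


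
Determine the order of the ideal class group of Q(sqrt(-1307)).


K = Q(sqrt(-1307)). d mod 4 = 1, so D = disc(K) = d = -1307
h(K) equals the number of primitive reduced positive-definite forms (a, b, c) = a*x^2 + b*x*y + c*y^2 with b^2 - 4ac = D,
where reduced means |b| <= a <= c, with b >= 0 whenever |b| = a or a = c, and primitive means gcd(a, b, c) = 1.
Reduced forces 3a^2 <= |D| = 1307, so 1 <= a <= 20; b must have the parity of D, and c = (b^2 - D)/(4a) must be an integer >= a.
Enumerate a = 1..20, b in [-a, a]:
  a=1: (1, 1, 327)  [1]
  a=2: none
  a=3: (3, -1, 109), (3, 1, 109)  [2]
  a=4..6: none
  a=7: (7, -3, 47), (7, 3, 47)  [2]
  a=8: none
  a=9: (9, -5, 37), (9, 5, 37)  [2]
  a=10..16: none
  a=17: (17, -11, 21), (17, 11, 21)  [2]
  a=18: none
  a=19: (19, -17, 21), (19, 17, 21)  [2]
  a=20: none
Total reduced forms: 1 + 2 + 2 + 2 + 2 + 2 = 11
h = 11

11


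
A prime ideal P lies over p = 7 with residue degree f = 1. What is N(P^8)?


N(P^a) = p^(a*f)
= 7^(8*1)
= 7^8
= 5764801

5764801


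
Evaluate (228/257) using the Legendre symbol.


p = 257 is prime, so compute (228/257) with the reciprocity algorithm (Jacobi-symbol steps: pull out 2s via (2/n), flip via reciprocity, reduce):
  pull out 2: (2/257) = +1  (since 257 mod 8 = 1)
  pull out 2: (2/257) = +1  (since 257 mod 8 = 1)
  reciprocity: (57/257) -> +(257/57)
  reduce: (29/57)
  reciprocity: (29/57) -> +(57/29)
  reduce: (28/29)
  pull out 2: (2/29) = -1  (since 29 mod 8 = 5)
  pull out 2: (2/29) = -1  (since 29 mod 8 = 5)
  reciprocity: (7/29) -> +(29/7)
  reduce: (1/7)
  (1/7) = 1
Product of signs = 1
(228/257) = 1

1


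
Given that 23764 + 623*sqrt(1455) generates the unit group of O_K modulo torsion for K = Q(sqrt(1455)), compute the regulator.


epsilon = 23764 + 623*sqrt(1455)
= 47528.0000
R = ln(47528.0000)
= 10.7691

10.7691


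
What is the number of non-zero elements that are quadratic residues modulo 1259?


For prime p, the number of non-zero quadratic residues is (p-1)/2.
= (1259-1)/2
= 629

629


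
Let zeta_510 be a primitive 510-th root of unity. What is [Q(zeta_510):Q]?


The degree equals Euler's totient phi(510).
510 = 2 * 3 * 5 * 17
phi(510) = 128

128


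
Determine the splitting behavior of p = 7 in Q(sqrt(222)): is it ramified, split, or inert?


K = Q(sqrt(222)). Since d mod 4 = 2, disc(K) = 888.
Check p | disc: 888 mod 7 = 6.
p does not divide disc. Compute Legendre symbol (d/p):
5^((7-1)/2) mod 7 = -1
(d/p) = -1, so p is inert: (p) stays prime with e=1, f=2, g=1.
Therefore p is inert.

inert


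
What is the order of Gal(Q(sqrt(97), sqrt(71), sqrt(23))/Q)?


The 3 square roots of distinct primes are multiplicatively independent over Q,
so [K:Q] = 2^3 and Gal(K/Q) is isomorphic to (Z/2Z)^3.
|Gal| = 2^3 = 8

8


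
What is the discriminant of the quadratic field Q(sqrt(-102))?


For K = Q(sqrt(d)) with d squarefree: disc(K) = d if d = 1 mod 4, and disc(K) = 4d if d = 2 or 3 mod 4.
Here d = -102, and d mod 4 = 2.
d = 2 mod 4, not 1 (O_K = Z[sqrt(d)]), so disc(K) = 4d = 4 * (-102) = -408

-408


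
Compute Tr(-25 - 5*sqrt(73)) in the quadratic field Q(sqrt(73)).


Tr(a + b*sqrt(d)) = (a + b*sqrt(d)) + (a - b*sqrt(d)) = 2a
= 2 * (-25)
= -50

-50


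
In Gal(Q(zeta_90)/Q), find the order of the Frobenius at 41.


The Frobenius at p in Gal(Q(zeta_n)/Q) = (Z/nZ)* is the class of p, so its order is ord_90(41), the smallest k >= 1 with 41^k = 1 mod 90.
n = 90 = 2 * 3^2 * 5, phi(90) = 24; the order divides phi(n).
Divisors of 24: 1, 2, 3, 4, 6, 8, 12, 24
Repeated squaring mod 90: 41^1 = 41, 41^2 = 61, 41^4 = 31, 41^8 = 61, 41^16 = 31
Test divisors in increasing order:
  k=1: 41^1 = 41 mod 90
  k=2: 41^2 = 61 mod 90
  k=3: 41^3 = 61 * 41 = 71 mod 90
  k=4: 41^4 = 31 mod 90
  k=6: 41^6 = 31 * 61 = 1 mod 90  <- first divisor giving 1
Order = 6

6


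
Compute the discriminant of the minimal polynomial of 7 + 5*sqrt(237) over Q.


The element 7 + 5*sqrt(237) has minimal polynomial:
x^2 - 14*x - 5876
Discriminant = (-14)^2 - 4*(-5876)
= 196 + 23504
= 23700

23700


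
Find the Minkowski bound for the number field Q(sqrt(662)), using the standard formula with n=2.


d = 662, d mod 4 = 2, so disc(K) = 4d = 2648; |disc(K)| = 2648
Real quadratic field, so n = 2, s = r2 = 0, r1 = 2
M = (n!/n^n) * (4/pi)^s * sqrt(|disc(K)|) = (2!/2^2) * (4/pi)^0 * sqrt(2648)
= 0.5 * 1.000000 * 51.458721
= 25.7294

25.7294


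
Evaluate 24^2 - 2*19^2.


x^2 - d*y^2
= 24^2 - 2*19^2
= 576 - 722
= -146

-146


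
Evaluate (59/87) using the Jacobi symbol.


Compute (59/87) via quadratic reciprocity:
  reciprocity: (59/87) -> -(87/59)
  reduce: (28/59)
  pull out 2: (2/59) = -1  (since 59 mod 8 = 3)
  pull out 2: (2/59) = -1  (since 59 mod 8 = 3)
  reciprocity: (7/59) -> -(59/7)
  reduce: (3/7)
  reciprocity: (3/7) -> -(7/3)
  reduce: (1/3)
  (1/3) = 1
Product of signs = -1

-1


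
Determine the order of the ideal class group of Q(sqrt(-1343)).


K = Q(sqrt(-1343)). d mod 4 = 1, so D = disc(K) = d = -1343
h(K) equals the number of primitive reduced positive-definite forms (a, b, c) = a*x^2 + b*x*y + c*y^2 with b^2 - 4ac = D,
where reduced means |b| <= a <= c, with b >= 0 whenever |b| = a or a = c, and primitive means gcd(a, b, c) = 1.
Reduced forces 3a^2 <= |D| = 1343, so 1 <= a <= 21; b must have the parity of D, and c = (b^2 - D)/(4a) must be an integer >= a.
Enumerate a = 1..21, b in [-a, a]:
  a=1: (1, 1, 336)  [1]
  a=2: (2, -1, 168), (2, 1, 168)  [2]
  a=3: (3, -1, 112), (3, 1, 112)  [2]
  a=4: (4, -1, 84), (4, 1, 84)  [2]
  a=5: none
  a=6: (6, -5, 57), (6, -1, 56), (6, 1, 56), (6, 5, 57)  [4]
  a=7: (7, -1, 48), (7, 1, 48)  [2]
  a=8: (8, -1, 42), (8, 1, 42)  [2]
  a=9: (9, -5, 38), (9, 5, 38)  [2]
  a=10..11: none
  a=12: (12, -7, 29), (12, -1, 28), (12, 1, 28), (12, 7, 29)  [4]
  a=13: (13, -3, 26), (13, 3, 26)  [2]
  a=14: (14, -13, 27), (14, -1, 24), (14, 1, 24), (14, 13, 27)  [4]
  a=15: none
  a=16: (16, -1, 21), (16, 1, 21)  [2]
  a=17: (17, 17, 24)  [1]
  a=18: (18, -13, 21), (18, -5, 19), (18, 5, 19), (18, 13, 21)  [4]
  a=19..21: none
Total reduced forms: 1 + 2 + 2 + 2 + 4 + 2 + 2 + 2 + 4 + 2 + 4 + 2 + 1 + 4 = 34
h = 34

34


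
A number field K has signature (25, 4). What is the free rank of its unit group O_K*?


By Dirichlet's unit theorem:
rank = r1 + r2 - 1
= 25 + 4 - 1
= 28

28


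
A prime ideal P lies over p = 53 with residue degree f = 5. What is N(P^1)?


N(P^a) = p^(a*f)
= 53^(1*5)
= 53^5
= 418195493

418195493


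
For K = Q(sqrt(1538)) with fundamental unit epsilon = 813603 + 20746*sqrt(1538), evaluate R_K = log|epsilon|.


epsilon = 813603 + 20746*sqrt(1538)
= 1.6272e+06
R = ln(1.6272e+06)
= 14.3024

14.3024


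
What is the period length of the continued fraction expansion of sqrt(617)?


Run the CF algorithm for sqrt(617).
a_0 = floor(sqrt(617)) = 24; set m_0=0, q_0=1.
Recurrence: m' = q*a - m,  q' = (d - m'^2)/q,  a' = floor((a_0 + m')/q').
  step 1: m=24, q=41, a=1
  step 2: m=17, q=8, a=5
  step 3: m=23, q=11, a=4
  step 4: m=21, q=16, a=2
  step 5: m=11, q=31, a=1
  step 6: m=20, q=7, a=6
  step 7: m=22, q=19, a=2
  step 8: m=16, q=19, a=2
  step 9: m=22, q=7, a=6
  step 10: m=20, q=31, a=1
  step 11: m=11, q=16, a=2
  step 12: m=21, q=11, a=4
  step 13: m=23, q=8, a=5
  step 14: m=17, q=41, a=1
  step 15: m=24, q=1, a=48
a_15 = 2*a_0 = 48, so the period closes here.
sqrt(617) = [24; 1, 5, 4, 2, 1, 6, 2, 2, 6, 1, 2, 4, 5, 1, 48]
Period length = 15

15


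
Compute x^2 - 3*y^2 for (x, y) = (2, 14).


x^2 - d*y^2
= 2^2 - 3*14^2
= 4 - 588
= -584

-584


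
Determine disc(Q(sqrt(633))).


For K = Q(sqrt(d)) with d squarefree: disc(K) = d if d = 1 mod 4, and disc(K) = 4d if d = 2 or 3 mod 4.
Here d = 633, and d mod 4 = 1.
d = 1 mod 4 (O_K = Z[(1+sqrt(d))/2]), so disc(K) = d = 633

633


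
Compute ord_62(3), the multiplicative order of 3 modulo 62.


We want ord_62(3), the smallest k >= 1 with 3^k = 1 mod 62.
n = 62 = 2 * 31, phi(62) = 30; the order divides phi(n).
Divisors of 30: 1, 2, 3, 5, 6, 10, 15, 30
Repeated squaring mod 62: 3^1 = 3, 3^2 = 9, 3^4 = 19, 3^8 = 51, 3^16 = 59
Test divisors in increasing order:
  k=1: 3^1 = 3 mod 62
  k=2: 3^2 = 9 mod 62
  k=3: 3^3 = 9 * 3 = 27 mod 62
  k=5: 3^5 = 19 * 3 = 57 mod 62
  k=6: 3^6 = 19 * 9 = 47 mod 62
  k=10: 3^10 = 51 * 9 = 25 mod 62
  k=15: 3^15 = 51 * 19 * 9 * 3 = 61 mod 62
  k=30: 3^30 = 59 * 51 * 19 * 9 = 1 mod 62  <- first divisor giving 1
Order = 30

30


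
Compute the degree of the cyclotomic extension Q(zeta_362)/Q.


The degree equals Euler's totient phi(362).
362 = 2 * 181
phi(362) = 180

180


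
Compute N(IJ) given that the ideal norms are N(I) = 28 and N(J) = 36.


N(IJ) = N(I) * N(J)
= 28 * 36
= 1008

1008


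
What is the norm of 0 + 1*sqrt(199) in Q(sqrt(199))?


N(a + b*sqrt(d)) = a^2 - d*b^2
= (0)^2 - (199)*(1)^2
= 0 - 199
= -199

-199


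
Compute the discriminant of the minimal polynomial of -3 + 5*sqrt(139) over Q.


The element -3 + 5*sqrt(139) has minimal polynomial:
x^2 + 6*x - 3466
Discriminant = (6)^2 - 4*(-3466)
= 36 + 13864
= 13900

13900


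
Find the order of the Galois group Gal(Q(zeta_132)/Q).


|Gal(Q(zeta_132)/Q)| = phi(132)
= 40

40


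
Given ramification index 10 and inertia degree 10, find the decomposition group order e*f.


|D_P| = e * f
= 10 * 10
= 100

100


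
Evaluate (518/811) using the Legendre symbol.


p = 811 is prime, so compute (518/811) with the reciprocity algorithm (Jacobi-symbol steps: pull out 2s via (2/n), flip via reciprocity, reduce):
  pull out 2: (2/811) = -1  (since 811 mod 8 = 3)
  reciprocity: (259/811) -> -(811/259)
  reduce: (34/259)
  pull out 2: (2/259) = -1  (since 259 mod 8 = 3)
  reciprocity: (17/259) -> +(259/17)
  reduce: (4/17)
  pull out 2: (2/17) = +1  (since 17 mod 8 = 1)
  pull out 2: (2/17) = +1  (since 17 mod 8 = 1)
  (1/17) = 1
Product of signs = -1
(518/811) = -1

-1


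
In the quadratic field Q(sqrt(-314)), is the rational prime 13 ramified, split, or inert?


K = Q(sqrt(-314)). Since d mod 4 = 2, disc(K) = -1256.
Check p | disc: -1256 mod 13 = 5.
p does not divide disc. Compute Legendre symbol (d/p):
11^((13-1)/2) mod 13 = -1
(d/p) = -1, so p is inert: (p) stays prime with e=1, f=2, g=1.
Therefore p is inert.

inert


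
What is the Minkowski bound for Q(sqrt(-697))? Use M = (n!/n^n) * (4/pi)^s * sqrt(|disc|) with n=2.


d = -697, d mod 4 = 3, so disc(K) = 4d = -2788; |disc(K)| = 2788
Imaginary quadratic field, so n = 2, s = r2 = 1, r1 = 0
M = (n!/n^n) * (4/pi)^s * sqrt(|disc(K)|) = (2!/2^2) * (4/pi)^1 * sqrt(2788)
= 0.5 * 1.273240 * 52.801515
= 33.6145

33.6145


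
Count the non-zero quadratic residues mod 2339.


For prime p, the number of non-zero quadratic residues is (p-1)/2.
= (2339-1)/2
= 1169

1169


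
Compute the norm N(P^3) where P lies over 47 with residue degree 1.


N(P^a) = p^(a*f)
= 47^(3*1)
= 47^3
= 103823

103823


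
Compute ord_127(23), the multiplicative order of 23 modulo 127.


We want ord_127(23), the smallest k >= 1 with 23^k = 1 mod 127.
n = 127 = 127, phi(127) = 126; the order divides phi(n).
Divisors of 126: 1, 2, 3, 6, 7, 9, 14, 18, 21, 42, 63, 126
Repeated squaring mod 127: 23^1 = 23, 23^2 = 21, 23^4 = 60, 23^8 = 44, 23^16 = 31, 23^32 = 72, 23^64 = 104
Test divisors in increasing order:
  k=1: 23^1 = 23 mod 127
  k=2: 23^2 = 21 mod 127
  k=3: 23^3 = 21 * 23 = 102 mod 127
  k=6: 23^6 = 60 * 21 = 117 mod 127
  k=7: 23^7 = 60 * 21 * 23 = 24 mod 127
  k=9: 23^9 = 44 * 23 = 123 mod 127
  k=14: 23^14 = 44 * 60 * 21 = 68 mod 127
  k=18: 23^18 = 31 * 21 = 16 mod 127
  k=21: 23^21 = 31 * 60 * 23 = 108 mod 127
  k=42: 23^42 = 72 * 44 * 21 = 107 mod 127
  k=63: 23^63 = 72 * 31 * 44 * 60 * 21 * 23 = 126 mod 127
  k=126: 23^126 = 104 * 72 * 31 * 44 * 60 * 21 = 1 mod 127  <- first divisor giving 1
Order = 126

126


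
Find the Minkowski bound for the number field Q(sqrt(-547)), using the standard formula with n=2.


d = -547, d mod 4 = 1, so disc(K) = d = -547; |disc(K)| = 547
Imaginary quadratic field, so n = 2, s = r2 = 1, r1 = 0
M = (n!/n^n) * (4/pi)^s * sqrt(|disc(K)|) = (2!/2^2) * (4/pi)^1 * sqrt(547)
= 0.5 * 1.273240 * 23.388031
= 14.8893

14.8893


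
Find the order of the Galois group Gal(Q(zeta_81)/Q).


|Gal(Q(zeta_81)/Q)| = phi(81)
= 54

54


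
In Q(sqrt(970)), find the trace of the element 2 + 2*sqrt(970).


Tr(a + b*sqrt(d)) = (a + b*sqrt(d)) + (a - b*sqrt(d)) = 2a
= 2 * (2)
= 4

4


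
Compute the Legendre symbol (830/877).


p = 877 is prime, so compute (830/877) with the reciprocity algorithm (Jacobi-symbol steps: pull out 2s via (2/n), flip via reciprocity, reduce):
  pull out 2: (2/877) = -1  (since 877 mod 8 = 5)
  reciprocity: (415/877) -> +(877/415)
  reduce: (47/415)
  reciprocity: (47/415) -> -(415/47)
  reduce: (39/47)
  reciprocity: (39/47) -> -(47/39)
  reduce: (8/39)
  pull out 2: (2/39) = +1  (since 39 mod 8 = 7)
  pull out 2: (2/39) = +1  (since 39 mod 8 = 7)
  pull out 2: (2/39) = +1  (since 39 mod 8 = 7)
  (1/39) = 1
Product of signs = -1
(830/877) = -1

-1


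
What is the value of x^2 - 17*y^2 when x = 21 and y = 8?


x^2 - d*y^2
= 21^2 - 17*8^2
= 441 - 1088
= -647

-647


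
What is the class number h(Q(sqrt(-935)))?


K = Q(sqrt(-935)). d mod 4 = 1, so D = disc(K) = d = -935
h(K) equals the number of primitive reduced positive-definite forms (a, b, c) = a*x^2 + b*x*y + c*y^2 with b^2 - 4ac = D,
where reduced means |b| <= a <= c, with b >= 0 whenever |b| = a or a = c, and primitive means gcd(a, b, c) = 1.
Reduced forces 3a^2 <= |D| = 935, so 1 <= a <= 17; b must have the parity of D, and c = (b^2 - D)/(4a) must be an integer >= a.
Enumerate a = 1..17, b in [-a, a]:
  a=1: (1, 1, 234)  [1]
  a=2: (2, -1, 117), (2, 1, 117)  [2]
  a=3: (3, -1, 78), (3, 1, 78)  [2]
  a=4: (4, -3, 59), (4, 3, 59)  [2]
  a=5: (5, 5, 48)  [1]
  a=6: (6, -5, 40), (6, -1, 39), (6, 1, 39), (6, 5, 40)  [4]
  a=7: none
  a=8: (8, -5, 30), (8, 5, 30)  [2]
  a=9: (9, -1, 26), (9, 1, 26)  [2]
  a=10: (10, -5, 24), (10, 5, 24)  [2]
  a=11: (11, 11, 24)  [1]
  a=12: (12, -11, 22), (12, -5, 20), (12, 5, 20), (12, 11, 22)  [4]
  a=13: (13, -1, 18), (13, 1, 18)  [2]
  a=14: none
  a=15: (15, -5, 16), (15, 5, 16)  [2]
  a=16: none
  a=17: (17, 17, 18)  [1]
Total reduced forms: 1 + 2 + 2 + 2 + 1 + 4 + 2 + 2 + 2 + 1 + 4 + 2 + 2 + 1 = 28
h = 28

28


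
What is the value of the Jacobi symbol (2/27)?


Compute (2/27) via quadratic reciprocity:
  pull out 2: (2/27) = -1  (since 27 mod 8 = 3)
  (1/27) = 1
Product of signs = -1

-1
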